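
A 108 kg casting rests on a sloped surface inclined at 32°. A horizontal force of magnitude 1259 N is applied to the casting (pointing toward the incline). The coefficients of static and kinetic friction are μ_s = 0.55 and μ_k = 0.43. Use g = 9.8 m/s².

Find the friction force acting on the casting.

Resolve perpendicular to the incline: N = m g cos θ + P sin θ = 108×9.8×cos 32° + 1259×sin 32° = 1565 N.
Parallel to the incline: P cos θ − m g sin θ = 1068 − 560.9 = 506.8 N; the friction needed to balance this is 506.8 N acting down the slope.
The limit of static friction is μ_s N = 860.6 N.
|f_req| = 506.8 ≤ 860.6 N → the casting is in equilibrium; friction equals the required value.

f ≈ 507 N (down the incline)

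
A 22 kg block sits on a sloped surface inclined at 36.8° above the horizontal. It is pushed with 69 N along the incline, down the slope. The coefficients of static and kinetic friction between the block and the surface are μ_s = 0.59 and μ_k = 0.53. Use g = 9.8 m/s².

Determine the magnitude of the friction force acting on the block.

The normal reaction is N = m g cos θ = 172.6 N.
The friction needed for equilibrium is m g sin θ + P = 129.1 + 69 = 198.1 N, measured positive up-slope.
The static-friction ceiling is μ_s N = 0.59 × 172.6 = 101.9 N.
|198.1| exceeds 101.9 N, so the block slips down-slope; friction is kinetic, f = μ_k N = 0.53×172.6 = 91.5 N.

f ≈ 91.5 N (up the incline)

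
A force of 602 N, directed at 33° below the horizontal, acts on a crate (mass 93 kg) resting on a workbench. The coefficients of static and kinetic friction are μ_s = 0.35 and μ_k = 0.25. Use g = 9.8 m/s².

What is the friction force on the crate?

f ≈ 310 N

N = m g + P sin α = 911.4 + 602×sin 33° = 1239 N.
The horizontal driving force is P cos α = 504.9 N, so equilibrium needs friction f = 504.9 N.
μ_s N = 0.35 × 1239 = 433.7 N.
504.9 > 433.7 N → the crate slides; f = μ_k N = 0.25×1239 = 310 N.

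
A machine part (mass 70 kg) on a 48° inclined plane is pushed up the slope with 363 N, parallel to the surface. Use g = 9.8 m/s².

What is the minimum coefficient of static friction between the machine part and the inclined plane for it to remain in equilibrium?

N = m g cos θ = 459 N.
Friction must make up the shortfall along the incline: f = m g sin θ − P = 509.8 − 363 = 146.8 N.
At the threshold f = μ_s N, so μ_s,min = 146.8/459 = 0.32.

μ_s,min ≈ 0.32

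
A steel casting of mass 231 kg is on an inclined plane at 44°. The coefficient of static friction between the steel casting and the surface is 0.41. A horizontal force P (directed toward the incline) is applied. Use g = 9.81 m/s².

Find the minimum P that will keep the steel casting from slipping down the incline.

The steel casting tends to slide down (tan θ > μ_s), so at the point of impending slip friction acts up-slope at its limit: f = μ_s N.
Perpendicular to the incline: N = m g cos θ + P sin θ.
Along the incline: P cos θ + μ_s N = m g sin θ, i.e. P cos θ + μ_s (m g cos θ + P sin θ) = m g sin θ.
Solving, P (cos θ + μ_s sin θ) = m g (sin θ − μ_s cos θ), so P = 2270×0.3997/1.004 = 902 N.

P_min ≈ 902 N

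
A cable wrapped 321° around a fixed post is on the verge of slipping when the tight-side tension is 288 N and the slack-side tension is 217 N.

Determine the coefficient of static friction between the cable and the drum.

μ ≈ 0.0505

T₂/T₁ = e^{μβ} → μ = ln(T₂/T₁)/β.
β = 321° = 5.603 rad.
μ = ln(288/217)/5.603 = ln(1.327)/5.603 = 0.0505.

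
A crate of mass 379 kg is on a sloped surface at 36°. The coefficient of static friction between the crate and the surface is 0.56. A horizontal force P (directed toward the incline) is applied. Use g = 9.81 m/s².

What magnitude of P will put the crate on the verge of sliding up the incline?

At impending motion up the slope, friction acts down-slope at its limit: f = μ_s N.
Perpendicular to the incline: N = m g cos θ + P sin θ.
Along the incline: P cos θ = m g sin θ + μ_s N = m g sin θ + μ_s (m g cos θ + P sin θ).
Solving, P (cos θ − μ_s sin θ) = m g (sin θ + μ_s cos θ), so P = 379×9.81×(sin 36° + 0.56 cos 36°)/(cos 36° − 0.56 sin 36°) = 3720×1.041/0.4799 = 8060 N.

P ≈ 8060 N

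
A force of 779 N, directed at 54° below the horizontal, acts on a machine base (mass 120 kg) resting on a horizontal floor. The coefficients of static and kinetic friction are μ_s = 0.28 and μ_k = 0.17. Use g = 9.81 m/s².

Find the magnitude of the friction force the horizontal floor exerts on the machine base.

The vertical component of P adds to the normal force: N = m g + P sin α = 1177 + 630.2 = 1807 N.
The horizontal driving force is P cos α = 457.9 N, so equilibrium needs friction f = 457.9 N.
μ_s N = 0.28 × 1807 = 506.1 N.
457.9 ≤ 506.1 N → static; friction equals the required 458 N.

f ≈ 458 N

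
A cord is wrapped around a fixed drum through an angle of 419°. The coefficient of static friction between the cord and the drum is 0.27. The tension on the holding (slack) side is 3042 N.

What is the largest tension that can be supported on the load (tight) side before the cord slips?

At impending slip the capstan equation gives T₂/T₁ = e^{μβ} with β in radians.
β = 419° × π/180 = 7.313 rad.
e^{μβ} = e^{0.27×7.313} = 7.203.
T₂ = T₁ · e^{μβ} = 3042 × 7.203 = 21900 N.

T_max ≈ 21900 N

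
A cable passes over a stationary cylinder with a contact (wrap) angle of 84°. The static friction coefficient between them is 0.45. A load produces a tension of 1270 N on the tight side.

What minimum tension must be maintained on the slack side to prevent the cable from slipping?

Capstan equation at impending slip: T_tight/T_slack = e^{μβ}.
β = 84° = 1.466 rad; e^{μβ} = e^{0.45×1.466} = 1.934.
T_slack = T_tight / e^{μβ} = 1270 / 1.934 = 657 N.

T_min ≈ 657 N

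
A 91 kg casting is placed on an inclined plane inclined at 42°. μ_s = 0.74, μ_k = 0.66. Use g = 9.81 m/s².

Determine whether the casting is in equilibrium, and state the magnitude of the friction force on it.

N = m g cos θ = 663 N.
Down-slope weight component: m g sin θ = 597 N.
μ_s N = 491 N.
597 > 491 N, so it slides; kinetic friction f = μ_k N = 0.66×663 = 438 N.

f ≈ 438 N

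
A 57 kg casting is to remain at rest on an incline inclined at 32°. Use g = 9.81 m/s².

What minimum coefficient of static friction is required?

At the slip threshold m g sin θ = μ_s m g cos θ, so μ_s,min = tan θ.
μ_s,min = tan 32° = 0.625.

μ_s,min ≈ 0.625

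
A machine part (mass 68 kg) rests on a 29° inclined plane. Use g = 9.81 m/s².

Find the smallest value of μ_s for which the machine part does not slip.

At the slip threshold m g sin θ = μ_s m g cos θ, so μ_s,min = tan θ.
μ_s,min = tan 29° = 0.554.

μ_s,min ≈ 0.554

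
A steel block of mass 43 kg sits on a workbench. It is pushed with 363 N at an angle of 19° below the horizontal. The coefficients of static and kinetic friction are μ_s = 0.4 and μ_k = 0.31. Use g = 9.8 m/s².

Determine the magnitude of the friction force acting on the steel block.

The vertical component of P adds to the normal force: N = m g + P sin α = 421.4 + 118.2 = 539.6 N.
For equilibrium, f = P cos α = 363×cos 19° = 343.2 N.
The static-friction limit is μ_s N = 215.8 N.
343.2 > 215.8 N → the steel block slides; f = μ_k N = 0.31×539.6 = 167 N.

f ≈ 167 N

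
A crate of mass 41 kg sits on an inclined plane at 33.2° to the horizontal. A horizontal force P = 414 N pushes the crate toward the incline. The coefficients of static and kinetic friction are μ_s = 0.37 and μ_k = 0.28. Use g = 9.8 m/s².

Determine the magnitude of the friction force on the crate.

The horizontal push has a component P sin θ into the surface, so N = m g cos θ + P sin θ = 336.2 + 226.7 = 562.9 N.
Along the incline, the net driving force (taking up-slope positive) is P cos θ − m g sin θ = 346.4 − 220 = 126.4 N, so equilibrium requires friction f = -126.4 N (down-slope).
The limit of static friction is μ_s N = 208.3 N.
Since 126.4 N is within the 208.3 N limit, the crate stays put and friction is exactly 126 N.

f ≈ 126 N (down the incline)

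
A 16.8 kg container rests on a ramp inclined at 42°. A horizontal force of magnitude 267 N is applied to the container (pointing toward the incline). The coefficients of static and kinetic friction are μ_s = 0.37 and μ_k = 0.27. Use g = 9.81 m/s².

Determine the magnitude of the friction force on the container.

Normal direction: N = m g cos θ + P sin θ = 301.1 N.
Parallel to the incline: P cos θ − m g sin θ = 198.4 − 110.3 = 88.14 N; the friction needed to balance this is 88.14 N acting down the slope.
Maximum static friction: μ_s N = 0.37 × 301.1 = 111.4 N.
Since 88.14 N is within the 111.4 N limit, the container stays put and friction is exactly 88.1 N.

f ≈ 88.1 N (down the incline)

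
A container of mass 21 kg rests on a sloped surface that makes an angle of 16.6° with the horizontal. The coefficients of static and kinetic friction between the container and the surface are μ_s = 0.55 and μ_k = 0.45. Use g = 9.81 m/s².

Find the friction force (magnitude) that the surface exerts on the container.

Perpendicular to the surface, N = m g cos θ = 21·9.81·cos 16.6° = 197.4 N.
Along the slope the weight component is m g sin θ = 58.85 N; friction must supply exactly this, acting up-slope.
Maximum static friction available: μ_s N = 0.55 × 197.4 = 108.6 N.
Since |58.85| ≤ 108.6 N, no slip — friction simply equals what equilibrium demands.

f ≈ 58.9 N (up the incline)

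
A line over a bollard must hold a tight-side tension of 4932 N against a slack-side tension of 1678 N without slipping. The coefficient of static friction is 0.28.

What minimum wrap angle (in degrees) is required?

β_min ≈ 221°

T₂/T₁ = e^{μβ} → β = ln(T₂/T₁)/μ.
β = ln(4932/1678)/0.28 = 1.078/0.28 = 3.851 rad.
In degrees: β = 3.851 × 180/π = 221°.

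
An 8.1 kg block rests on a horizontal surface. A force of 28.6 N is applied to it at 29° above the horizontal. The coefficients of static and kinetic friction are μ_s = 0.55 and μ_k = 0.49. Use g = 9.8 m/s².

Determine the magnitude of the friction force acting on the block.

N = m g − P sin α = 79.38 − 28.6×sin 29° = 65.51 N.
The horizontal driving force is P cos α = 25.01 N, so equilibrium needs friction f = 25.01 N.
The static-friction limit is μ_s N = 36.03 N.
25.01 ≤ 36.03 N → static; friction equals the required 25 N.

f ≈ 25 N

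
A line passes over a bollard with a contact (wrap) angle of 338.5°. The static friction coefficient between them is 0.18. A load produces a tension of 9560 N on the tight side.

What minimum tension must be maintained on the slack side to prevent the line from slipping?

Capstan equation at impending slip: T_tight/T_slack = e^{μβ}.
β = 338.5° = 5.908 rad; e^{μβ} = e^{0.18×5.908} = 2.896.
T_slack = T_tight / e^{μβ} = 9560 / 2.896 = 3300 N.

T_min ≈ 3300 N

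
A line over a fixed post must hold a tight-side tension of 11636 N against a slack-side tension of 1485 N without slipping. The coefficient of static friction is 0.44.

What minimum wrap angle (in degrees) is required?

T₂/T₁ = e^{μβ} → β = ln(T₂/T₁)/μ.
β = ln(11636/1485)/0.44 = 2.059/0.44 = 4.679 rad.
In degrees: β = 4.679 × 180/π = 268°.

β_min ≈ 268°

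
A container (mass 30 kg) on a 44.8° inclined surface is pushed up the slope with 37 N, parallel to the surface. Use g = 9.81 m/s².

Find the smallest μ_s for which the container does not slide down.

μ_s,min ≈ 0.816

N = m g cos θ = 208.8 N.
Friction must make up the shortfall along the incline: f = m g sin θ − P = 207.4 − 37 = 170.4 N.
At the threshold f = μ_s N, so μ_s,min = 170.4/208.8 = 0.816.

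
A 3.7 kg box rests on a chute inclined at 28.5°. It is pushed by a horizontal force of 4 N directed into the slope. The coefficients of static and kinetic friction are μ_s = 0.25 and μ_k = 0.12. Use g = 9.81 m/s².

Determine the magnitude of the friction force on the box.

f ≈ 4.06 N (up the incline)

Resolve perpendicular to the incline: N = m g cos θ + P sin θ = 3.7×9.81×cos 28.5° + 4×sin 28.5° = 33.81 N.
Along the incline, the net driving force (taking up-slope positive) is P cos θ − m g sin θ = 3.515 − 17.32 = -13.8 N, so equilibrium requires friction f = 13.8 N (up-slope).
The limit of static friction is μ_s N = 8.452 N.
|f_req| = 13.8 > 8.452 N → the box slides down the incline; f = μ_k N = 0.12 × 33.81 = 4.06 N.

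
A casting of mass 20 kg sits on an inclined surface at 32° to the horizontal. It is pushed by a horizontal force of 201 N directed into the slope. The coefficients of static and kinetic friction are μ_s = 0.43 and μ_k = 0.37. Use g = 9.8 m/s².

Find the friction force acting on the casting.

f ≈ 66.6 N (down the incline)

Normal direction: N = m g cos θ + P sin θ = 272.7 N.
Parallel to the incline: P cos θ − m g sin θ = 170.5 − 103.9 = 66.59 N; the friction needed to balance this is 66.59 N acting down the slope.
Maximum static friction: μ_s N = 0.43 × 272.7 = 117.3 N.
|f_req| = 66.59 ≤ 117.3 N → the casting is in equilibrium; friction equals the required value.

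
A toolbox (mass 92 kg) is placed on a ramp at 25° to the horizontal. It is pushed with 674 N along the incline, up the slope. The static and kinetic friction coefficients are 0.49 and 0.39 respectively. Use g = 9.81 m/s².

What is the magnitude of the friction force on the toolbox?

Perpendicular to the surface, N = m g cos θ = 92·9.81·cos 25° = 818 N.
The friction needed for equilibrium is m g sin θ − P = 381.4 − 674 = -292.6 N, measured positive up-slope.
The static-friction ceiling is μ_s N = 0.49 × 818 = 400.8 N.
Since |-292.6| ≤ 400.8 N, the toolbox remains in static equilibrium and friction takes exactly the required value.

f ≈ 293 N (down the incline)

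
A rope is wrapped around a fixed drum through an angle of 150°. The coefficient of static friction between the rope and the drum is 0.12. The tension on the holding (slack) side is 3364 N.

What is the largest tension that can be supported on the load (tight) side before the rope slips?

At impending slip the capstan equation gives T₂/T₁ = e^{μβ} with β in radians.
β = 150° × π/180 = 2.618 rad.
e^{μβ} = e^{0.12×2.618} = 1.369.
T₂ = T₁ · e^{μβ} = 3364 × 1.369 = 4610 N.

T_max ≈ 4610 N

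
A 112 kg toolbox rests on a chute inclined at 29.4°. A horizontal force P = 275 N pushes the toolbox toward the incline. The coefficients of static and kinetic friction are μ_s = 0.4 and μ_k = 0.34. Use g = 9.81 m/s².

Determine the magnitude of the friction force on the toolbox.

f ≈ 300 N (up the incline)

Resolve perpendicular to the incline: N = m g cos θ + P sin θ = 112×9.81×cos 29.4° + 275×sin 29.4° = 1092 N.
Parallel to the incline: P cos θ − m g sin θ = 239.6 − 539.4 = -299.8 N; the friction needed to balance this is 299.8 N acting up the slope.
The limit of static friction is μ_s N = 436.9 N.
Since 299.8 N is within the 436.9 N limit, the toolbox stays put and friction is exactly 300 N.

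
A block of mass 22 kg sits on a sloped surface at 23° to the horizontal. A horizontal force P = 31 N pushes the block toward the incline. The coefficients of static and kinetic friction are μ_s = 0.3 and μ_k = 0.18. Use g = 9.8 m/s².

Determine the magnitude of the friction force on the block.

f ≈ 55.7 N (up the incline)

Normal direction: N = m g cos θ + P sin θ = 210.6 N.
Along the incline, the net driving force (taking up-slope positive) is P cos θ − m g sin θ = 28.54 − 84.24 = -55.71 N, so equilibrium requires friction f = 55.71 N (up-slope).
Maximum static friction: μ_s N = 0.3 × 210.6 = 63.17 N.
Since 55.71 N is within the 63.17 N limit, the block stays put and friction is exactly 55.7 N.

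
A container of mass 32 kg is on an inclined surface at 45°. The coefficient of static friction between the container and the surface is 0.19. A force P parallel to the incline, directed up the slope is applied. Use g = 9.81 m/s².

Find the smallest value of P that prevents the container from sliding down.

P_min ≈ 180 N

The container tends to slide down (tan θ > μ_s), so at the point of impending slip friction acts up-slope at its limit: f = μ_s N.
P is parallel to the surface, so N = m g cos θ = 222 N.
Along the incline: P + μ_s N = m g sin θ, so P = 222 − 0.19×222 = 180 N.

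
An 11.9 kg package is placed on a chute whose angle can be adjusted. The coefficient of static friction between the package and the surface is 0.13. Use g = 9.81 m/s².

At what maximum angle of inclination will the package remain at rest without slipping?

θ_max ≈ 7.41°

At the slip threshold, m g sin θ = μ_s · m g cos θ, so tan θ = μ_s.
θ_max = arctan(0.13) = 7.41°.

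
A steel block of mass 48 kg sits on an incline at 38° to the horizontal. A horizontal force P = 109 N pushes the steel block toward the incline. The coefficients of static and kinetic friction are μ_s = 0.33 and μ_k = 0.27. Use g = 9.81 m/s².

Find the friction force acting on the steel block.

Resolve perpendicular to the incline: N = m g cos θ + P sin θ = 48×9.81×cos 38° + 109×sin 38° = 438.2 N.
Parallel to the incline: P cos θ − m g sin θ = 85.89 − 289.9 = -204 N; the friction needed to balance this is 204 N acting up the slope.
The limit of static friction is μ_s N = 144.6 N.
|f_req| = 204 > 144.6 N → the steel block slides down the incline; f = μ_k N = 0.27 × 438.2 = 118 N.

f ≈ 118 N (up the incline)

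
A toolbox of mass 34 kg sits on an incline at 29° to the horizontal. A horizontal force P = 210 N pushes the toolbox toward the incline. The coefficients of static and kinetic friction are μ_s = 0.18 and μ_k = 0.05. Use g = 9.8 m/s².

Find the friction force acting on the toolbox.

Normal direction: N = m g cos θ + P sin θ = 393.2 N.
Parallel to the incline: P cos θ − m g sin θ = 183.7 − 161.5 = 22.13 N; the friction needed to balance this is 22.13 N acting down the slope.
Maximum static friction: μ_s N = 0.18 × 393.2 = 70.78 N.
Since 22.13 N is within the 70.78 N limit, the toolbox stays put and friction is exactly 22.1 N.

f ≈ 22.1 N (down the incline)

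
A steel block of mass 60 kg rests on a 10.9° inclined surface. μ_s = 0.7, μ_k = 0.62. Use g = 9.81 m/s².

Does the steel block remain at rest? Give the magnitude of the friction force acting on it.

f ≈ 111 N

N = m g cos θ = 578 N.
Down-slope weight component: m g sin θ = 111 N.
μ_s N = 405 N.
111 ≤ 405 N, so it stays put; friction = 111 N.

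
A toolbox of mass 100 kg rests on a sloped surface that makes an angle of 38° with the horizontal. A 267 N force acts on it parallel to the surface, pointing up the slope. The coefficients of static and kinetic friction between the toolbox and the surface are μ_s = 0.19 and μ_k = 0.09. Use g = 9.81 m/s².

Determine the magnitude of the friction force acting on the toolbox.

Perpendicular to the surface, N = m g cos θ = 100·9.81·cos 38° = 773 N.
Parallel to the incline, ΣF = 0 gives f = m g sin θ − P = 604 − 267 = 337 N (up-slope positive).
Static friction can supply at most μ_s N = 146.9 N.
Since |337| > 146.9 N, static friction cannot hold it; the toolbox slides down the incline and kinetic friction applies: f = μ_k N = 0.09 × 773 = 69.6 N.

f ≈ 69.6 N (up the incline)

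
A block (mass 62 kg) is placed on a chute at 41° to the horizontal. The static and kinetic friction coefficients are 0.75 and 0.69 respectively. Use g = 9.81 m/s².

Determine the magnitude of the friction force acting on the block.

The normal reaction is N = m g cos θ = 459 N.
Along the slope the weight component is m g sin θ = 399 N; friction must supply exactly this, acting up-slope.
Maximum static friction available: μ_s N = 0.75 × 459 = 344.3 N.
|399| exceeds 344.3 N, so the block slips down-slope; friction is kinetic, f = μ_k N = 0.69×459 = 317 N.

f ≈ 317 N (up the incline)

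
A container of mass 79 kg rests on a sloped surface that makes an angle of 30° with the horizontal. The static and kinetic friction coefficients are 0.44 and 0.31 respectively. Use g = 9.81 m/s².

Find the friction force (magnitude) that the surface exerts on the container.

Normal force: N = m g cos θ = 79 × 9.81 × cos 30° = 671.2 N.
Along the slope the weight component is m g sin θ = 387.5 N; friction must supply exactly this, acting up-slope.
Static friction can supply at most μ_s N = 295.3 N.
|387.5| exceeds 295.3 N, so the container slips down-slope; friction is kinetic, f = μ_k N = 0.31×671.2 = 208 N.

f ≈ 208 N (up the incline)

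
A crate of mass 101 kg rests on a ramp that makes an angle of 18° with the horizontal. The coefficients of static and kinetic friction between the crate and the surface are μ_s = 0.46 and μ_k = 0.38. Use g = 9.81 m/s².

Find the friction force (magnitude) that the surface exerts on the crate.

f ≈ 306 N (up the incline)

Normal force: N = m g cos θ = 101 × 9.81 × cos 18° = 942.3 N.
For equilibrium along the incline, friction must balance the weight component: f = m g sin θ = 306.2 N up the slope.
The static-friction ceiling is μ_s N = 0.46 × 942.3 = 433.5 N.
Since |306.2| ≤ 433.5 N, no slip — friction simply equals what equilibrium demands.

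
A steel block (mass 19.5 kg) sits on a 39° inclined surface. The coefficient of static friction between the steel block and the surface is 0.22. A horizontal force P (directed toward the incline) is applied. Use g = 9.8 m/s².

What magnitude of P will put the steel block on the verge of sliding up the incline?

P ≈ 239 N

At impending motion up the slope, friction acts down-slope at its limit: f = μ_s N.
Perpendicular to the incline: N = m g cos θ + P sin θ.
Along the incline: P cos θ = m g sin θ + μ_s N = m g sin θ + μ_s (m g cos θ + P sin θ).
Solving, P (cos θ − μ_s sin θ) = m g (sin θ + μ_s cos θ), so P = 19.5×9.8×(sin 39° + 0.22 cos 39°)/(cos 39° − 0.22 sin 39°) = 191×0.8003/0.6387 = 239 N.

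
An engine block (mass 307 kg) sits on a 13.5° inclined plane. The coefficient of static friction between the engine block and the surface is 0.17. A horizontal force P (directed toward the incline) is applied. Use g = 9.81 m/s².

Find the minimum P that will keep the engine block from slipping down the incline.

P_min ≈ 203 N

The engine block tends to slide down (tan θ > μ_s), so at the point of impending slip friction acts up-slope at its limit: f = μ_s N.
Perpendicular to the incline: N = m g cos θ + P sin θ.
Along the incline: P cos θ + μ_s N = m g sin θ, i.e. P cos θ + μ_s (m g cos θ + P sin θ) = m g sin θ.
Solving, P (cos θ + μ_s sin θ) = m g (sin θ − μ_s cos θ), so P = 3010×0.06814/1.012 = 203 N.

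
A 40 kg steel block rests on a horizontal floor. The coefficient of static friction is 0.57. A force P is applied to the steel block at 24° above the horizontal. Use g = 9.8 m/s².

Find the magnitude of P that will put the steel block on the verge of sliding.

N = m g − P sin α (the pull lifts the steel block).
At impending slip, P cos α = μ_s N = μ_s (m g − P sin α).
Solving: P (cos α + μ_s sin α) = μ_s m g → P = 0.57×392/(cos 24° + 0.57 sin 24°) = 223/1.145 = 195 N.

P ≈ 195 N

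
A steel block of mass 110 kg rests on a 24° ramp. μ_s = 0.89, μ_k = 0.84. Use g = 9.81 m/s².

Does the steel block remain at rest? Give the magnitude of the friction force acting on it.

f ≈ 439 N

N = m g cos θ = 986 N.
Down-slope weight component: m g sin θ = 439 N.
μ_s N = 877 N.
439 ≤ 877 N, so it stays put; friction = 439 N.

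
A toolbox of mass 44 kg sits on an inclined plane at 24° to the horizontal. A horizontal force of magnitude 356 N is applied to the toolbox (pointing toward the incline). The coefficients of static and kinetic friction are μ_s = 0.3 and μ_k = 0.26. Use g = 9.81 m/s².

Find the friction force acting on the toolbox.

The horizontal push has a component P sin θ into the surface, so N = m g cos θ + P sin θ = 394.3 + 144.8 = 539.1 N.
Parallel to the incline: P cos θ − m g sin θ = 325.2 − 175.6 = 149.7 N; the friction needed to balance this is 149.7 N acting down the slope.
The limit of static friction is μ_s N = 161.7 N.
Since 149.7 N is within the 161.7 N limit, the toolbox stays put and friction is exactly 150 N.

f ≈ 150 N (down the incline)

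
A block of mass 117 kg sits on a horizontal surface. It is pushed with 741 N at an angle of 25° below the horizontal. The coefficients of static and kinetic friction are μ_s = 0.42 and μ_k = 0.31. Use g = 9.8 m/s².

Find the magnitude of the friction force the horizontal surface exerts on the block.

The vertical component of P adds to the normal force: N = m g + P sin α = 1147 + 313.2 = 1460 N.
The horizontal driving force is P cos α = 671.6 N, so equilibrium needs friction f = 671.6 N.
μ_s N = 0.42 × 1460 = 613.1 N.
671.6 > 613.1 N → the block slides; f = μ_k N = 0.31×1460 = 453 N.

f ≈ 453 N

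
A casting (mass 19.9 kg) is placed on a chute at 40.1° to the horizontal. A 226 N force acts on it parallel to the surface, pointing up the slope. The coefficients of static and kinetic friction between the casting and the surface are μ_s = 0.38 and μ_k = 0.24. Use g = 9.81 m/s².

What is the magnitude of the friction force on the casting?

f ≈ 35.8 N (down the incline)

The normal reaction is N = m g cos θ = 149.3 N.
Parallel to the incline, ΣF = 0 gives f = m g sin θ − P = 125.7 − 226 = -100.3 N (up-slope positive).
Static friction can supply at most μ_s N = 56.74 N.
|-100.3| exceeds 56.74 N, so the casting slips up-slope; friction is kinetic, f = μ_k N = 0.24×149.3 = 35.8 N.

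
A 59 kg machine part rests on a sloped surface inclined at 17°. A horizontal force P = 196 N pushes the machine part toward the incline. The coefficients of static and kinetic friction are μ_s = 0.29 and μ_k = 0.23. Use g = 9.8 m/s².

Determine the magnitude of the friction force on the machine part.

f ≈ 18.4 N (down the incline)

Normal direction: N = m g cos θ + P sin θ = 610.2 N.
Parallel to the incline: P cos θ − m g sin θ = 187.4 − 169 = 18.39 N; the friction needed to balance this is 18.39 N acting down the slope.
The limit of static friction is μ_s N = 177 N.
|f_req| = 18.39 ≤ 177 N → the machine part is in equilibrium; friction equals the required value.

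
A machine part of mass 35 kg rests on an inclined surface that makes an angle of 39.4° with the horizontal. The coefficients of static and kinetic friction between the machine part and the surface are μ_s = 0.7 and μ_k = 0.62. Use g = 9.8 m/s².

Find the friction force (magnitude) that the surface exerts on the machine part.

f ≈ 164 N (up the incline)

The normal reaction is N = m g cos θ = 265 N.
For equilibrium along the incline, friction must balance the weight component: f = m g sin θ = 217.7 N up the slope.
Maximum static friction available: μ_s N = 0.7 × 265 = 185.5 N.
Since |217.7| > 185.5 N, static friction cannot hold it; the machine part slides down the incline and kinetic friction applies: f = μ_k N = 0.62 × 265 = 164 N.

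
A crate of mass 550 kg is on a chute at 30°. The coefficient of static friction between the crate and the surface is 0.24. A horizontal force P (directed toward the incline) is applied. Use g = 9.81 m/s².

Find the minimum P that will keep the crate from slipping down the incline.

The crate tends to slide down (tan θ > μ_s), so at the point of impending slip friction acts up-slope at its limit: f = μ_s N.
Perpendicular to the incline: N = m g cos θ + P sin θ.
Along the incline: P cos θ + μ_s N = m g sin θ, i.e. P cos θ + μ_s (m g cos θ + P sin θ) = m g sin θ.
Solving, P (cos θ + μ_s sin θ) = m g (sin θ − μ_s cos θ), so P = 5400×0.2922/0.986 = 1600 N.

P_min ≈ 1600 N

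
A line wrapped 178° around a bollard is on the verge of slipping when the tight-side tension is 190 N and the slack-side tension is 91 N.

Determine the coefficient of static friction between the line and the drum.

μ ≈ 0.237

T₂/T₁ = e^{μβ} → μ = ln(T₂/T₁)/β.
β = 178° = 3.107 rad.
μ = ln(190/91)/3.107 = ln(2.088)/3.107 = 0.237.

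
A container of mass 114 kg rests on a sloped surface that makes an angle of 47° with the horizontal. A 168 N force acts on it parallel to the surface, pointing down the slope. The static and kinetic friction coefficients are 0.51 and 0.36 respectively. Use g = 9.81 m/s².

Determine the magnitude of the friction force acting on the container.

Perpendicular to the surface, N = m g cos θ = 114·9.81·cos 47° = 762.7 N.
The friction needed for equilibrium is m g sin θ + P = 817.9 + 168 = 985.9 N, measured positive up-slope.
Static friction can supply at most μ_s N = 389 N.
Since |985.9| > 389 N, static friction cannot hold it; the container slides down the incline and kinetic friction applies: f = μ_k N = 0.36 × 762.7 = 275 N.

f ≈ 275 N (up the incline)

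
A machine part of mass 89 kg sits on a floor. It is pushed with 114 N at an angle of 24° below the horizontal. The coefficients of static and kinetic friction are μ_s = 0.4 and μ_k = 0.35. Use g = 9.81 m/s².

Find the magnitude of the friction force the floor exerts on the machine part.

Vertical equilibrium gives N = m g + P sin α = 919.5 N.
Horizontally, friction must balance P cos α = 104.1 N.
μ_s N = 0.4 × 919.5 = 367.8 N.
Since 104.1 N does not exceed the limit, the machine part stays at rest and f = 104 N.

f ≈ 104 N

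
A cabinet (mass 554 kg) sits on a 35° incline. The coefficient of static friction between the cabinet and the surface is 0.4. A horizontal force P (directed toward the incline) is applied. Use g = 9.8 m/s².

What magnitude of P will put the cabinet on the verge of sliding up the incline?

At impending motion up the slope, friction acts down-slope at its limit: f = μ_s N.
Perpendicular to the incline: N = m g cos θ + P sin θ.
Along the incline: P cos θ = m g sin θ + μ_s N = m g sin θ + μ_s (m g cos θ + P sin θ).
Solving, P (cos θ − μ_s sin θ) = m g (sin θ + μ_s cos θ), so P = 554×9.8×(sin 35° + 0.4 cos 35°)/(cos 35° − 0.4 sin 35°) = 5430×0.9012/0.5897 = 8300 N.

P ≈ 8300 N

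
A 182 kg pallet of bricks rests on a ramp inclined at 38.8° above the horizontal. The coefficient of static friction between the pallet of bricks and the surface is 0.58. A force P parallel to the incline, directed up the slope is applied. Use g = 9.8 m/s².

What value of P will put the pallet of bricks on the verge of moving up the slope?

P ≈ 1920 N

At impending motion up the slope, friction acts down-slope at its limit: f = μ_s N.
P is parallel to the surface, so N = m g cos θ = 1390 N.
Along the incline: P = m g sin θ + μ_s N = 1120 + 0.58×1390 = 1920 N.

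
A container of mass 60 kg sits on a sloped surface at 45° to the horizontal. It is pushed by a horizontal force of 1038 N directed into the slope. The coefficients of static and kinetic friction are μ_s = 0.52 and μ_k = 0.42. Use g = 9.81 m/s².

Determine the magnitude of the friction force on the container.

f ≈ 318 N (down the incline)

Normal direction: N = m g cos θ + P sin θ = 1150 N.
Along the incline, the net driving force (taking up-slope positive) is P cos θ − m g sin θ = 734 − 416.2 = 317.8 N, so equilibrium requires friction f = -317.8 N (down-slope).
The limit of static friction is μ_s N = 598.1 N.
Since 317.8 N is within the 598.1 N limit, the container stays put and friction is exactly 318 N.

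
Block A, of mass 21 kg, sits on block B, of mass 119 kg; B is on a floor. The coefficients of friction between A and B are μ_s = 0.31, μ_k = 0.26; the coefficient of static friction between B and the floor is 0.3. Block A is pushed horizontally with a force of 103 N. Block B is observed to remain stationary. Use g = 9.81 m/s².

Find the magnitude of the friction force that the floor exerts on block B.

f ≈ 53.6 N

The normal force B exerts on A is simply A's weight, N₁ = 206 N.
Maximum static friction on A from B: μ_s N₁ = 0.31×206 = 63.86 N.
P = 103 N exceeds that limit, so A slips over B and the interface friction becomes kinetic: f₁ = μ_k N₁ = 0.26×206 = 53.6 N.
By Newton's third law B feels 53.6 N forward from A. With B stationary, the floor's static friction on B balances it: f₂ = 53.6 N (well within μ_s(m_A+m_B)g = 412 N).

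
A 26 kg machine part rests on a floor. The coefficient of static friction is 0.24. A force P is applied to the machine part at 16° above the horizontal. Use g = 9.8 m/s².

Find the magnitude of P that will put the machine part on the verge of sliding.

P ≈ 59.5 N

N = m g − P sin α (the pull lifts the machine part).
At impending slip, P cos α = μ_s N = μ_s (m g − P sin α).
Solving: P (cos α + μ_s sin α) = μ_s m g → P = 0.24×255/(cos 16° + 0.24 sin 16°) = 61.2/1.027 = 59.5 N.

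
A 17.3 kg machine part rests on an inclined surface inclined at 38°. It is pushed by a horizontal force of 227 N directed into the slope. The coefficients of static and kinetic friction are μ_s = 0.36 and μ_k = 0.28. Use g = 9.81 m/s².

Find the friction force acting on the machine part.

Resolve perpendicular to the incline: N = m g cos θ + P sin θ = 17.3×9.81×cos 38° + 227×sin 38° = 273.5 N.
Parallel to the incline: P cos θ − m g sin θ = 178.9 − 104.5 = 74.39 N; the friction needed to balance this is 74.39 N acting down the slope.
Maximum static friction: μ_s N = 0.36 × 273.5 = 98.46 N.
Since 74.39 N is within the 98.46 N limit, the machine part stays put and friction is exactly 74.4 N.

f ≈ 74.4 N (down the incline)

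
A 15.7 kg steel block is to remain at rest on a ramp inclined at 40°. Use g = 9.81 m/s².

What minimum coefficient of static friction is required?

μ_s,min ≈ 0.839

At the slip threshold m g sin θ = μ_s m g cos θ, so μ_s,min = tan θ.
μ_s,min = tan 40° = 0.839.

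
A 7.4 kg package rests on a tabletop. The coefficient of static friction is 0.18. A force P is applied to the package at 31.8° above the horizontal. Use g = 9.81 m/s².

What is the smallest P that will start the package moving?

N = m g − P sin α (the pull lifts the package).
At impending slip, P cos α = μ_s N = μ_s (m g − P sin α).
Solving: P (cos α + μ_s sin α) = μ_s m g → P = 0.18×72.6/(cos 31.8° + 0.18 sin 31.8°) = 13.1/0.9447 = 13.8 N.

P ≈ 13.8 N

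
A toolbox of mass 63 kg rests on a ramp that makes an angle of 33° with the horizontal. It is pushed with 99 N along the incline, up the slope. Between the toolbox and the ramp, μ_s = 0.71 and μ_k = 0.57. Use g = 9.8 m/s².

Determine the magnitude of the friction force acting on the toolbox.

f ≈ 237 N (up the incline)

Normal force: N = m g cos θ = 63 × 9.8 × cos 33° = 517.8 N.
For equilibrium along the incline the friction force must supply f = m g sin θ − P = 336.3 − 99 = 237.3 N (positive meaning up-slope).
The static-friction ceiling is μ_s N = 0.71 × 517.8 = 367.6 N.
Since |237.3| ≤ 367.6 N, no slip — friction simply equals what equilibrium demands.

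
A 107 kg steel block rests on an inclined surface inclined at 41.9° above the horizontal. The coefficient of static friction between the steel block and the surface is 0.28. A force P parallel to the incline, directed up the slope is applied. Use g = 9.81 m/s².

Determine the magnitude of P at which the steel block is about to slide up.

P ≈ 920 N

At impending motion up the slope, friction acts down-slope at its limit: f = μ_s N.
P is parallel to the surface, so N = m g cos θ = 781 N.
Along the incline: P = m g sin θ + μ_s N = 701 + 0.28×781 = 920 N.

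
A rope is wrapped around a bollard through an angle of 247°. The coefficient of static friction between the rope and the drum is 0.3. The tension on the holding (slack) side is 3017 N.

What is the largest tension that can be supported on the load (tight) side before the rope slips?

T_max ≈ 11000 N

At impending slip the capstan equation gives T₂/T₁ = e^{μβ} with β in radians.
β = 247° × π/180 = 4.311 rad.
e^{μβ} = e^{0.3×4.311} = 3.645.
T₂ = T₁ · e^{μβ} = 3017 × 3.645 = 11000 N.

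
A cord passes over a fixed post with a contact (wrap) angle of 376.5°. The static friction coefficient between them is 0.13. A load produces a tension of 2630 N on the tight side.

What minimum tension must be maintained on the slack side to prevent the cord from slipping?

T_min ≈ 1120 N

Capstan equation at impending slip: T_tight/T_slack = e^{μβ}.
β = 376.5° = 6.571 rad; e^{μβ} = e^{0.13×6.571} = 2.35.
T_slack = T_tight / e^{μβ} = 2630 / 2.35 = 1120 N.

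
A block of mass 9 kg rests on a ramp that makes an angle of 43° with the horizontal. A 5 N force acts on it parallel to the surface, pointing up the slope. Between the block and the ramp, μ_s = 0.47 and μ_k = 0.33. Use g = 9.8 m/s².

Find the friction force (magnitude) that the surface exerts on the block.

Normal force: N = m g cos θ = 9 × 9.8 × cos 43° = 64.51 N.
Parallel to the incline, ΣF = 0 gives f = m g sin θ − P = 60.15 − 5 = 55.15 N (up-slope positive).
Static friction can supply at most μ_s N = 30.32 N.
|55.15| exceeds 30.32 N, so the block slips down-slope; friction is kinetic, f = μ_k N = 0.33×64.51 = 21.3 N.

f ≈ 21.3 N (up the incline)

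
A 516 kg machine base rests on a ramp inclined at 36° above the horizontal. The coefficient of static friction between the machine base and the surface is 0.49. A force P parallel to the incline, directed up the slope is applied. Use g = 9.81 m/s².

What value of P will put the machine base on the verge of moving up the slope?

At impending motion up the slope, friction acts down-slope at its limit: f = μ_s N.
P is parallel to the surface, so N = m g cos θ = 4100 N.
Along the incline: P = m g sin θ + μ_s N = 2980 + 0.49×4100 = 4980 N.

P ≈ 4980 N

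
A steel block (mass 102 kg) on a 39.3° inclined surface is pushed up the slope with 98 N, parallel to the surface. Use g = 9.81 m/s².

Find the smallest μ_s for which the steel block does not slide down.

N = m g cos θ = 774.3 N.
Friction must make up the shortfall along the incline: f = m g sin θ − P = 633.8 − 98 = 535.8 N.
At the threshold f = μ_s N, so μ_s,min = 535.8/774.3 = 0.692.

μ_s,min ≈ 0.692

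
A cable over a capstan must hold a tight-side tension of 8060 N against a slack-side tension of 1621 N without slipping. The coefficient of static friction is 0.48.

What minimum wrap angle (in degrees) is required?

β_min ≈ 191°

T₂/T₁ = e^{μβ} → β = ln(T₂/T₁)/μ.
β = ln(8060/1621)/0.48 = 1.604/0.48 = 3.341 rad.
In degrees: β = 3.341 × 180/π = 191°.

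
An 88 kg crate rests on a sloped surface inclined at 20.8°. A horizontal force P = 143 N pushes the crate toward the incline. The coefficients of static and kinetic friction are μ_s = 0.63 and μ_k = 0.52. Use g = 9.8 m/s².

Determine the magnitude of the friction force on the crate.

f ≈ 173 N (up the incline)

Normal direction: N = m g cos θ + P sin θ = 857 N.
Parallel to the incline: P cos θ − m g sin θ = 133.7 − 306.2 = -172.6 N; the friction needed to balance this is 172.6 N acting up the slope.
The limit of static friction is μ_s N = 539.9 N.
|f_req| = 172.6 ≤ 539.9 N → the crate is in equilibrium; friction equals the required value.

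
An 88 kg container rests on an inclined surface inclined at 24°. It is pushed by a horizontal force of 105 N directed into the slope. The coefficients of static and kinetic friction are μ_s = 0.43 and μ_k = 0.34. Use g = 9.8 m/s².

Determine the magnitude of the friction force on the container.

Normal direction: N = m g cos θ + P sin θ = 830.5 N.
Along the incline, the net driving force (taking up-slope positive) is P cos θ − m g sin θ = 95.92 − 350.8 = -254.8 N, so equilibrium requires friction f = 254.8 N (up-slope).
The limit of static friction is μ_s N = 357.1 N.
|f_req| = 254.8 ≤ 357.1 N → the container is in equilibrium; friction equals the required value.

f ≈ 255 N (up the incline)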